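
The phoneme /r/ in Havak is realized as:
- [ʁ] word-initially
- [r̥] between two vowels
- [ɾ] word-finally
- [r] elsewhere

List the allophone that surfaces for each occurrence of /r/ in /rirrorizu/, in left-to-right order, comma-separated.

[ʁ], [r], [r], [r̥]

Occurrence 1 (position 1): word-initially → [ʁ].
Occurrence 2 (position 3): no conditioning environment matches → elsewhere allophone [r].
Occurrence 3 (position 4): no conditioning environment matches → elsewhere allophone [r].
Occurrence 4 (position 6): between two vowels → [r̥].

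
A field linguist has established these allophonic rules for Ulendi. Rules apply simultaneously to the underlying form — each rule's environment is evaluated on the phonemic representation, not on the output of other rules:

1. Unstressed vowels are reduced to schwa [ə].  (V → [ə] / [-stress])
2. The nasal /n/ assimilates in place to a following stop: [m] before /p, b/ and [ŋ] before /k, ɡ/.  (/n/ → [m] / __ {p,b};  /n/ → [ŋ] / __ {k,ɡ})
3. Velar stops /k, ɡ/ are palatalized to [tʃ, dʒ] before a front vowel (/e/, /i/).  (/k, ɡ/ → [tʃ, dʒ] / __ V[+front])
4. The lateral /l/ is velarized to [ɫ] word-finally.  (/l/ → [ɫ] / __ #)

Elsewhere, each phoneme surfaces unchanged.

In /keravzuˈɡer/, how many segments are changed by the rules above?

5

Segments that undergo a rule: /k/ → [tʃ] (rule 3); /e/ → [ə] (rule 1); /a/ → [ə] (rule 1); /u/ → [ə] (rule 1); /ɡ/ → [dʒ] (rule 3).
All other segments surface unchanged.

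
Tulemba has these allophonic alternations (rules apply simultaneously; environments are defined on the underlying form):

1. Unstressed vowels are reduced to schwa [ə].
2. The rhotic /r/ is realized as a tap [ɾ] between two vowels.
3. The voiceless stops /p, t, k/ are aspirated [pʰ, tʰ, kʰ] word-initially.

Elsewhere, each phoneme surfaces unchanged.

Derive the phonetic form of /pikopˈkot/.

[pʰəkəpˈkot]

/p/ meets the environment for rule 3 (word-initially) → [pʰ].
/i/ (between /p/ and /k/) occurs in an unstressed syllable → [ə] by rule 1.
/k/ (between /i/ and /o/): rule 3 targets it, but not word-initially → unchanged [k].
Rule 1 applies to /o/ (between /k/ and /p/: in an unstressed syllable) → [ə].
/p/ (between /o/ and /k/) is in the target of rule 3 but the environment (word-initially) is not met → [p].
/k/ (between /p/ and /o/): rule 3 targets it, but not word-initially → unchanged [k].
/o/ (between /k/ and /t/) is in the target of rule 1 but the environment (in an unstressed syllable) is not met → [o].
/t/ (word-final) fails the environment for rule 3, so it stays [t].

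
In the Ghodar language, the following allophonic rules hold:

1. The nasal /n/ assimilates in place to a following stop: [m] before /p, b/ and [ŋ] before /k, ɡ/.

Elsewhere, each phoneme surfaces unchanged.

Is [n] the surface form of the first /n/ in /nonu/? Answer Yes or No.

Yes

/n/ (word-initial): rule 1 targets it, but not before a labial or velar stop → unchanged [n].
The actual realization is [n], which matches [n].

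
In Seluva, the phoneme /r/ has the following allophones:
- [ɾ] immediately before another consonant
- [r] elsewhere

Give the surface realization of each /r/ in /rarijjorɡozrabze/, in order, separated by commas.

Occurrence 1 (position 1): no conditioning environment matches → elsewhere allophone [r].
Occurrence 2 (position 3): no conditioning environment matches → elsewhere allophone [r].
Occurrence 3 (position 8): immediately before another consonant → [ɾ].
Occurrence 4 (position 12): no conditioning environment matches → elsewhere allophone [r].

[r], [r], [ɾ], [r]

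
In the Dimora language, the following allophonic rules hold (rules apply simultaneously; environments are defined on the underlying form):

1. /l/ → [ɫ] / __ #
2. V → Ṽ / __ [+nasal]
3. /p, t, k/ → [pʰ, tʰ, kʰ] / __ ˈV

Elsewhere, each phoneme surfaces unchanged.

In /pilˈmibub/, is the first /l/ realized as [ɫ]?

No

/l/ (between /i/ and /m/) is in the target of rule 1 but the environment (word-finally) is not met → [l].
The actual realization is [l], not [ɫ].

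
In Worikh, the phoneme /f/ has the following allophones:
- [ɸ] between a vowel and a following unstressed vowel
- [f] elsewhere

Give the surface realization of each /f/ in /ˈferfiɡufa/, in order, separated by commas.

[f], [f], [ɸ]

Occurrence 1 (position 1): no conditioning environment matches → elsewhere allophone [f].
Occurrence 2 (position 4): no conditioning environment matches → elsewhere allophone [f].
Occurrence 3 (position 8): between a vowel and a following unstressed vowel → [ɸ].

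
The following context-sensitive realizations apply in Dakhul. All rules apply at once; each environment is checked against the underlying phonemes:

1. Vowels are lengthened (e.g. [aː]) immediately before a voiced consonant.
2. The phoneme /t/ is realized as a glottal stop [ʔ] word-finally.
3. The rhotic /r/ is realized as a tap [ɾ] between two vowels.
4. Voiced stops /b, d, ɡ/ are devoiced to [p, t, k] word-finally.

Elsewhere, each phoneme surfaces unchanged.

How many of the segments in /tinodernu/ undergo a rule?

3

Segments that undergo a rule: /i/ → [iː] (rule 1); /o/ → [oː] (rule 1); /e/ → [eː] (rule 1).
All other segments surface unchanged.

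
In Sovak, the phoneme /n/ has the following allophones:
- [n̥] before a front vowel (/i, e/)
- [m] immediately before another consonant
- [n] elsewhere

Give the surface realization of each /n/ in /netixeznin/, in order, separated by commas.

Occurrence 1 (position 1): before a front vowel (/i, e/) → [n̥].
Occurrence 2 (position 8): before a front vowel (/i, e/) → [n̥].
Occurrence 3 (position 10): no conditioning environment matches → elsewhere allophone [n].

[n̥], [n̥], [n]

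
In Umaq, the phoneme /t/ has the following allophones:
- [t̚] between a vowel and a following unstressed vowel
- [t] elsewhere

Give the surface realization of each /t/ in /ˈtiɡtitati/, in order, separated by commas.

[t], [t], [t̚], [t̚]

Occurrence 1 (position 1): no conditioning environment matches → elsewhere allophone [t].
Occurrence 2 (position 4): no conditioning environment matches → elsewhere allophone [t].
Occurrence 3 (position 6): between a vowel and a following unstressed vowel → [t̚].
Occurrence 4 (position 8): between a vowel and a following unstressed vowel → [t̚].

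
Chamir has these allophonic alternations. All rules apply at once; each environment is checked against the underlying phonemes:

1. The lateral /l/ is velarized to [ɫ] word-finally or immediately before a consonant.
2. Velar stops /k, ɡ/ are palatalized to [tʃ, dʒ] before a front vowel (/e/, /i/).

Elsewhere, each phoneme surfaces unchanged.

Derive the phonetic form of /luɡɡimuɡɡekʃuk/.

[luɡdʒimuɡdʒekʃuk]

/l/ (word-initial): rule 1 targets it, but not word-finally or immediately before a consonant → unchanged [l].
/ɡ/ (between /u/ and /ɡ/) is in the target of rule 2 but the environment (before a front vowel) is not met → [ɡ].
/ɡ/ (between /ɡ/ and /i/) occurs before a front vowel → [dʒ] by rule 2.
/ɡ/ (between /u/ and /ɡ/) is in the target of rule 2 but the environment (before a front vowel) is not met → [ɡ].
Rule 2 applies to /ɡ/ (between /ɡ/ and /e/: before a front vowel) → [dʒ].
/k/ (between /e/ and /ʃ/) is in the target of rule 2 but the environment (before a front vowel) is not met → [k].
/k/ (word-final) fails the environment for rule 2, so it stays [k].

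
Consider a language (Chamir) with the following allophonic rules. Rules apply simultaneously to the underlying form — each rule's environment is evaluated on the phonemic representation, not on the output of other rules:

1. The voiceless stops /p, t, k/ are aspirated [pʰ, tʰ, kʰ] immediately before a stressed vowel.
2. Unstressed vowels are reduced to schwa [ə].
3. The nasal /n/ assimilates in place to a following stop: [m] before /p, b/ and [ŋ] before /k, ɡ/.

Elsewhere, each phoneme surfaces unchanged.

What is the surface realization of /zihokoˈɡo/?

[zəhəkəˈɡo]

/z/ (word-initial): no rule targets it → [z].
/i/ — between /z/ and /h/, in an unstressed syllable — surfaces as [ə] (rule 2).
/h/ (between /i/ and /o/): no rule targets it → [h].
Rule 2 applies to /o/ (between /h/ and /k/: in an unstressed syllable) → [ə].
/k/ (between /o/ and /o/) is in the target of rule 1 but the environment (immediately before a stressed vowel) is not met → [k].
/o/ (between /k/ and /ɡ/) occurs in an unstressed syllable → [ə] by rule 2.
/ɡ/ — not in any rule's target class → [ɡ].
/o/ (word-final): rule 2 targets it, but not in an unstressed syllable → unchanged [o].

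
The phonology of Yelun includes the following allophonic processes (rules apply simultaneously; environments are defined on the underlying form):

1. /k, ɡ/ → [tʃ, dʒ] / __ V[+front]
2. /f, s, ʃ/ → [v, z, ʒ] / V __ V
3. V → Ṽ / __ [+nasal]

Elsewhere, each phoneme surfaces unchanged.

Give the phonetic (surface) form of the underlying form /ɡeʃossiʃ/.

/ɡ/ meets the environment for rule 1 (before a front vowel) → [dʒ].
/e/ (between /ɡ/ and /ʃ/) is in the target of rule 3 but the environment (before a nasal consonant) is not met → [e].
/ʃ/ (between /e/ and /o/) occurs between two vowels → [ʒ] by rule 2.
/o/ — between /ʃ/ and /s/; rule 3 does not apply here → [o].
/s/ (between /o/ and /s/) fails the environment for rule 2, so it stays [s].
/s/ (between /s/ and /i/) is in the target of rule 2 but the environment (between two vowels) is not met → [s].
/i/ (between /s/ and /ʃ/) is in the target of rule 3 but the environment (before a nasal consonant) is not met → [i].
/ʃ/ (word-final) is in the target of rule 2 but the environment (between two vowels) is not met → [ʃ].

[dʒeʒossiʃ]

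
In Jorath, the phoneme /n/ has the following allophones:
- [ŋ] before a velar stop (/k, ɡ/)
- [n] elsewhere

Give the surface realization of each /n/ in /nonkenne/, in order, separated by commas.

[n], [ŋ], [n], [n]

Occurrence 1 (position 1): no conditioning environment matches → elsewhere allophone [n].
Occurrence 2 (position 3): before a velar stop → [ŋ].
Occurrence 3 (position 6): no conditioning environment matches → elsewhere allophone [n].
Occurrence 4 (position 7): no conditioning environment matches → elsewhere allophone [n].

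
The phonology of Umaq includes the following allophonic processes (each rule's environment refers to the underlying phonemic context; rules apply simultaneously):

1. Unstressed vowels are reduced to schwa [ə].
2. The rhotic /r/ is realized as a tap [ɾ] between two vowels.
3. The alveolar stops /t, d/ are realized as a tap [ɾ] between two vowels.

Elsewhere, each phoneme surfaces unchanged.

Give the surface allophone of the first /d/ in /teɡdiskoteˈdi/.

[d]

/d/ (between /ɡ/ and /i/): rule 3 targets it, but not between two vowels → unchanged [d].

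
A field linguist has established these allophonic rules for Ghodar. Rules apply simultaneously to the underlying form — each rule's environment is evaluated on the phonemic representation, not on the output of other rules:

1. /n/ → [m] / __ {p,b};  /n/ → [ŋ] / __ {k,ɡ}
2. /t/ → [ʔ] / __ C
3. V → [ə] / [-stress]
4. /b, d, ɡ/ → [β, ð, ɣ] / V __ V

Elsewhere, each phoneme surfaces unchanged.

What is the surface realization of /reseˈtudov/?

/r/ — not in any rule's target class → [r].
/e/ — between /r/ and /s/, in an unstressed syllable — surfaces as [ə] (rule 3).
/s/ — not in any rule's target class → [s].
/e/ — between /s/ and /t/, in an unstressed syllable — surfaces as [ə] (rule 3).
/t/ (between /e/ and /u/): rule 2 targets it, but not immediately before a consonant → unchanged [t].
/u/ — between /t/ and /d/; rule 3 does not apply here → [u].
/d/ (between /u/ and /o/): between two vowels, so rule 4 applies → [ð].
/o/ (between /d/ and /v/) occurs in an unstressed syllable → [ə] by rule 3.
/v/ stays [v].

[rəsəˈtuðəv]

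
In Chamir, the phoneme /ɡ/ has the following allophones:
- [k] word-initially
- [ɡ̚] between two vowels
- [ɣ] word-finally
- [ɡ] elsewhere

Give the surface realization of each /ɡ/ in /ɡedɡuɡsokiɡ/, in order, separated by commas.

[k], [ɡ], [ɡ], [ɣ]

Occurrence 1 (position 1): word-initially → [k].
Occurrence 2 (position 4): no conditioning environment matches → elsewhere allophone [ɡ].
Occurrence 3 (position 6): no conditioning environment matches → elsewhere allophone [ɡ].
Occurrence 4 (position 11): word-finally → [ɣ].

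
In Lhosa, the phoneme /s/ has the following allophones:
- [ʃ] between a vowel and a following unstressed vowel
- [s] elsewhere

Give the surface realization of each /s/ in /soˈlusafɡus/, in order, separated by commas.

Occurrence 1 (position 1): no conditioning environment matches → elsewhere allophone [s].
Occurrence 2 (position 5): between a vowel and a following unstressed vowel → [ʃ].
Occurrence 3 (position 10): no conditioning environment matches → elsewhere allophone [s].

[s], [ʃ], [s]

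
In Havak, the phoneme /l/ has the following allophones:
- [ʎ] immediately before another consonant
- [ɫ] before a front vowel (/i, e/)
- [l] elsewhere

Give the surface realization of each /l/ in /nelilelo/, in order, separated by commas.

Occurrence 1 (position 3): before a front vowel (/i, e/) → [ɫ].
Occurrence 2 (position 5): before a front vowel (/i, e/) → [ɫ].
Occurrence 3 (position 7): no conditioning environment matches → elsewhere allophone [l].

[ɫ], [ɫ], [l]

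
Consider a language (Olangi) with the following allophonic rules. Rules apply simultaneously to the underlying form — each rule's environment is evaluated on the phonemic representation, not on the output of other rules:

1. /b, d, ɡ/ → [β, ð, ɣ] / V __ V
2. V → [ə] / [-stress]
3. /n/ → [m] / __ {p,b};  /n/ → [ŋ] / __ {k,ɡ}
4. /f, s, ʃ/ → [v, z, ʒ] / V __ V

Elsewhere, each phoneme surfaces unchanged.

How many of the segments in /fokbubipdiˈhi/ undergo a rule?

5

Segments that undergo a rule: /o/ → [ə] (rule 2); /u/ → [ə] (rule 2); /b/ → [β] (rule 1); /i/ → [ə] (rule 2); /i/ → [ə] (rule 2).
All other segments surface unchanged.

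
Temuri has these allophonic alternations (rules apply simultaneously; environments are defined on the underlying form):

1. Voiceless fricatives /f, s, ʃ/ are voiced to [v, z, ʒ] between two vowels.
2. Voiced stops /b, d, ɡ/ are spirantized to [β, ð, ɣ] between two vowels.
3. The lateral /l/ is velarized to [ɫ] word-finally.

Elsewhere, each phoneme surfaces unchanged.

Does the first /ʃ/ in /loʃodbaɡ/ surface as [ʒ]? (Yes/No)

Rule 1 applies to /ʃ/ (between /o/ and /o/: between two vowels) → [ʒ].
The actual realization is [ʒ], which matches [ʒ].

Yes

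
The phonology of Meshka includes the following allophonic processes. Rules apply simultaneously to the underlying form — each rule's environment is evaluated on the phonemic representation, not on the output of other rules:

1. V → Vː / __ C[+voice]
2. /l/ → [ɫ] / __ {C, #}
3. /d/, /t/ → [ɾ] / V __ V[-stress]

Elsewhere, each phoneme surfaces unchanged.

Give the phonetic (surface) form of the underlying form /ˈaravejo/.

[ˈaːraːveːjo]

/a/ (word-initial) occurs before a voiced consonant → [aː] by rule 1.
/a/ (between /r/ and /v/): before a voiced consonant, so rule 1 applies → [aː].
/e/ (between /v/ and /j/): before a voiced consonant, so rule 1 applies → [eː].
/o/ — word-final; rule 1 does not apply here → [o].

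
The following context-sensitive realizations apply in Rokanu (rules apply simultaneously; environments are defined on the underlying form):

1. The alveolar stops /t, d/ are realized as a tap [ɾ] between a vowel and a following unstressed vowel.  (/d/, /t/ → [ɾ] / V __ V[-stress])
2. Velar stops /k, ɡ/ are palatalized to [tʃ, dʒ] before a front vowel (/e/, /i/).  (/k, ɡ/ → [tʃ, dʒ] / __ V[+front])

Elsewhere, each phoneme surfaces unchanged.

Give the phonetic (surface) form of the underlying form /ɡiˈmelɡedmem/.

/ɡ/ meets the environment for rule 2 (before a front vowel) → [dʒ].
/ɡ/ (between /l/ and /e/) occurs before a front vowel → [dʒ] by rule 2.
/d/ (between /e/ and /m/) fails the environment for rule 1, so it stays [d].

[dʒiˈmeldʒedmem]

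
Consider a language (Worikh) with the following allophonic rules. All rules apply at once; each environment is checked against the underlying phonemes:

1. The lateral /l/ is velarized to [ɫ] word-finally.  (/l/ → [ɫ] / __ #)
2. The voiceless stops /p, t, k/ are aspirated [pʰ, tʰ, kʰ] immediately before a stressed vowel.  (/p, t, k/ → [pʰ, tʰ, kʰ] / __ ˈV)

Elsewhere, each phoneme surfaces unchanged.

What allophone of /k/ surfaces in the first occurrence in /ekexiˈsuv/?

/k/ (between /e/ and /e/) fails the environment for rule 2, so it stays [k].

[k]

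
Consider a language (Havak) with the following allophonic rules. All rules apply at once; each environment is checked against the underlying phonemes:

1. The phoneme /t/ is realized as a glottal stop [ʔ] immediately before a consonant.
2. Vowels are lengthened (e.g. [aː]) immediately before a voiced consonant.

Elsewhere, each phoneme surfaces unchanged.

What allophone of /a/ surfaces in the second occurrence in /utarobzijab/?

/a/ meets the environment for rule 2 (before a voiced consonant) → [aː].

[aː]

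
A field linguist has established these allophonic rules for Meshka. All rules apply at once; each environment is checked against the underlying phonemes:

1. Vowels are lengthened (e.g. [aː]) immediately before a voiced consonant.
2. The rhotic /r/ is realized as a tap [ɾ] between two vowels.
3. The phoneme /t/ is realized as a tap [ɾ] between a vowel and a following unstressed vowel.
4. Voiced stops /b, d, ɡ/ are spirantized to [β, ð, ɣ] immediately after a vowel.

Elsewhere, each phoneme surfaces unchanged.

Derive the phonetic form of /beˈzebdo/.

/b/ (word-initial): rule 4 targets it, but not immediately after a vowel → unchanged [b].
/e/ (between /b/ and /z/) occurs before a voiced consonant → [eː] by rule 1.
/e/ (between /z/ and /b/): before a voiced consonant, so rule 1 applies → [eː].
Rule 4 applies to /b/ (between /e/ and /d/: immediately after a vowel) → [β].
/d/ (between /b/ and /o/): rule 4 targets it, but not immediately after a vowel → unchanged [d].
/o/ (word-final): rule 1 targets it, but not before a voiced consonant → unchanged [o].

[beːˈzeːβdo]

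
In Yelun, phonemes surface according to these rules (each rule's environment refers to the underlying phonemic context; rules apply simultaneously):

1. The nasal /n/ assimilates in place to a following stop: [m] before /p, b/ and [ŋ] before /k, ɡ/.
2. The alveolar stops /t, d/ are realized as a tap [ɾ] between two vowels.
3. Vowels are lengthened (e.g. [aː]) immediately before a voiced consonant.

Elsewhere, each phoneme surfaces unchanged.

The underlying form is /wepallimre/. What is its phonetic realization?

[wepaːlliːmre]

/w/ (word-initial) is unaffected → [w].
/e/ (between /w/ and /p/) is in the target of rule 3 but the environment (before a voiced consonant) is not met → [e].
/p/ — not in any rule's target class → [p].
/a/ meets the environment for rule 3 (before a voiced consonant) → [aː].
/l/ — not in any rule's target class → [l].
/l/ (between /l/ and /i/) is unaffected → [l].
/i/ (between /l/ and /m/): before a voiced consonant, so rule 3 applies → [iː].
/m/ (between /i/ and /r/) is unaffected → [m].
/r/ — not in any rule's target class → [r].
/e/ (word-final) is in the target of rule 3 but the environment (before a voiced consonant) is not met → [e].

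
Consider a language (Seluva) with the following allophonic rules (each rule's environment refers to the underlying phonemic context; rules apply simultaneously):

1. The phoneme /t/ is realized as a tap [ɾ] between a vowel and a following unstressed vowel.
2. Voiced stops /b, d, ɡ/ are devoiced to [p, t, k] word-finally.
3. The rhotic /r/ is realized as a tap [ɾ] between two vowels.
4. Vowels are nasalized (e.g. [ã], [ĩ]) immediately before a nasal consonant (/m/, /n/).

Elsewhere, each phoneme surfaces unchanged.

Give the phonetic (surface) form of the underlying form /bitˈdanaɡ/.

/b/ (word-initial): rule 2 targets it, but not word-finally → unchanged [b].
/i/ — between /b/ and /t/; rule 4 does not apply here → [i].
/t/ (between /i/ and /d/): rule 1 targets it, but not between a vowel and a following unstressed vowel → unchanged [t].
/d/ (between /t/ and /a/) fails the environment for rule 2, so it stays [d].
/a/ meets the environment for rule 4 (before a nasal consonant) → [ã].
/n/ — not in any rule's target class → [n].
/a/ (between /n/ and /ɡ/) fails the environment for rule 4, so it stays [a].
/ɡ/ (word-final) occurs word-finally → [k] by rule 2.

[bitˈdãnak]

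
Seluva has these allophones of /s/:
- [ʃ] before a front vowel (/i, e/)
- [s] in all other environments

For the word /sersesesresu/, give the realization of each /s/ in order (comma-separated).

[ʃ], [ʃ], [ʃ], [s], [s]

Occurrence 1 (position 1): before a front vowel (/i, e/) → [ʃ].
Occurrence 2 (position 4): before a front vowel (/i, e/) → [ʃ].
Occurrence 3 (position 6): before a front vowel (/i, e/) → [ʃ].
Occurrence 4 (position 8): no conditioning environment matches → elsewhere allophone [s].
Occurrence 5 (position 11): no conditioning environment matches → elsewhere allophone [s].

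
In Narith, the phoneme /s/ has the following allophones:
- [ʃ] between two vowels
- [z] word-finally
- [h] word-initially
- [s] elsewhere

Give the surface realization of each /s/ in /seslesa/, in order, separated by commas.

Occurrence 1 (position 1): word-initially → [h].
Occurrence 2 (position 3): no conditioning environment matches → elsewhere allophone [s].
Occurrence 3 (position 6): between two vowels → [ʃ].

[h], [s], [ʃ]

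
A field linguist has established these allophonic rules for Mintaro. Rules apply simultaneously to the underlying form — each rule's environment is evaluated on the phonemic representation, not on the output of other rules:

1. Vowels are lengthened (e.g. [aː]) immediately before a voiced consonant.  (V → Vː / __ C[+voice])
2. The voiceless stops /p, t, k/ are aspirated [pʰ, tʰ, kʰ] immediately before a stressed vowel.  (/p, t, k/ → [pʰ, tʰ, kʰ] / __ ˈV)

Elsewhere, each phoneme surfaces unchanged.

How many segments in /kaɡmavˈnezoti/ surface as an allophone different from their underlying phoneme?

3

Segments that undergo a rule: /a/ → [aː] (rule 1); /a/ → [aː] (rule 1); /e/ → [eː] (rule 1).
All other segments surface unchanged.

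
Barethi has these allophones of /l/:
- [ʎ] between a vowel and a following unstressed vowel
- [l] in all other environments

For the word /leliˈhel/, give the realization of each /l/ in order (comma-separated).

[l], [ʎ], [l]

Occurrence 1 (position 1): no conditioning environment matches → elsewhere allophone [l].
Occurrence 2 (position 3): between a vowel and a following unstressed vowel → [ʎ].
Occurrence 3 (position 7): no conditioning environment matches → elsewhere allophone [l].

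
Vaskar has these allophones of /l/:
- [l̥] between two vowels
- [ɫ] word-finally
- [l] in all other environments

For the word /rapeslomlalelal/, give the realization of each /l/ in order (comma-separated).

[l], [l], [l̥], [l̥], [ɫ]

Occurrence 1 (position 6): no conditioning environment matches → elsewhere allophone [l].
Occurrence 2 (position 9): no conditioning environment matches → elsewhere allophone [l].
Occurrence 3 (position 11): between two vowels → [l̥].
Occurrence 4 (position 13): between two vowels → [l̥].
Occurrence 5 (position 15): word-finally → [ɫ].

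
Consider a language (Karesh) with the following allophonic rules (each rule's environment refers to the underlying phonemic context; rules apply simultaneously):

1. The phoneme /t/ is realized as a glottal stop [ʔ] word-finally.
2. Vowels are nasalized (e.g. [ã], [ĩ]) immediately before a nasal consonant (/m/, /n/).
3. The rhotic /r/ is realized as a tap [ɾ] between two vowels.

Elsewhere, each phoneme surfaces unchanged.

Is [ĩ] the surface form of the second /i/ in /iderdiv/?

/i/ (between /d/ and /v/) fails the environment for rule 2, so it stays [i].
The actual realization is [i], not [ĩ].

No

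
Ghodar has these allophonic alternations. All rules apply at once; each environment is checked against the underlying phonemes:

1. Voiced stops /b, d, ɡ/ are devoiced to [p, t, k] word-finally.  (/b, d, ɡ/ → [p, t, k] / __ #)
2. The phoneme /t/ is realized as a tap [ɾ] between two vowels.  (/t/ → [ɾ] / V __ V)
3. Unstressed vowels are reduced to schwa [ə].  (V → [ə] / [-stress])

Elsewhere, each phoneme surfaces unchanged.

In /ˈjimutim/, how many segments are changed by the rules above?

3

Segments that undergo a rule: /u/ → [ə] (rule 3); /t/ → [ɾ] (rule 2); /i/ → [ə] (rule 3).
All other segments surface unchanged.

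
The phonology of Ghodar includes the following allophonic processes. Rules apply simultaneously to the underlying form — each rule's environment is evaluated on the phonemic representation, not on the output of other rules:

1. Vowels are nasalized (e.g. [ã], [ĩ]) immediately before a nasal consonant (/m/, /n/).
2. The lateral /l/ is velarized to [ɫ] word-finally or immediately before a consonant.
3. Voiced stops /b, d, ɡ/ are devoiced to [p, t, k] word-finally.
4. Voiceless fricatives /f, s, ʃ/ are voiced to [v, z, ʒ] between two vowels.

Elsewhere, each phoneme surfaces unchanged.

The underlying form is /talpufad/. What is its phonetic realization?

/a/ (between /t/ and /l/) fails the environment for rule 1, so it stays [a].
/l/ meets the environment for rule 2 (word-finally or immediately before a consonant) → [ɫ].
/u/ (between /p/ and /f/) is in the target of rule 1 but the environment (before a nasal consonant) is not met → [u].
/f/ — between /u/ and /a/, between two vowels — surfaces as [v] (rule 4).
/a/ — between /f/ and /d/; rule 1 does not apply here → [a].
/d/ (word-final) occurs word-finally → [t] by rule 3.

[taɫpuvat]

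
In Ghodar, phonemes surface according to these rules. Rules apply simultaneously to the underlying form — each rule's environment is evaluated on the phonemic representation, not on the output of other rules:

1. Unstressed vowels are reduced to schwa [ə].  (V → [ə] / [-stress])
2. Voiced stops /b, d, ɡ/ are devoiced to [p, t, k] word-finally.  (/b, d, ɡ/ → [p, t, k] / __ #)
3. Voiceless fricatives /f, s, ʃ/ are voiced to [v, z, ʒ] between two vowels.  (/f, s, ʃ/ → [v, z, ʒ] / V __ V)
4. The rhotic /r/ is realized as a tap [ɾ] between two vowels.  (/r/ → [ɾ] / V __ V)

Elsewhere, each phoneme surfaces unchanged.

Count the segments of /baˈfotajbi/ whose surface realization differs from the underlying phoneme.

Segments that undergo a rule: /a/ → [ə] (rule 1); /f/ → [v] (rule 3); /a/ → [ə] (rule 1); /i/ → [ə] (rule 1).
All other segments surface unchanged.

4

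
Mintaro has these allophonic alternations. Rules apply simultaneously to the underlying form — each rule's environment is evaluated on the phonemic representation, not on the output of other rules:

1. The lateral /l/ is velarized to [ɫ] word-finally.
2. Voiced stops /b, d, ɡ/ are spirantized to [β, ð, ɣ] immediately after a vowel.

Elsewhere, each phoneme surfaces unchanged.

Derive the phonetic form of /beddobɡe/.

[beðdoβɡe]

/b/ (word-initial) is in the target of rule 2 but the environment (immediately after a vowel) is not met → [b].
/e/ stays [e].
Rule 2 applies to /d/ (between /e/ and /d/: immediately after a vowel) → [ð].
/d/ (between /d/ and /o/): rule 2 targets it, but not immediately after a vowel → unchanged [d].
/o/ (between /d/ and /b/): no rule targets it → [o].
Rule 2 applies to /b/ (between /o/ and /ɡ/: immediately after a vowel) → [β].
/ɡ/ (between /b/ and /e/) is in the target of rule 2 but the environment (immediately after a vowel) is not met → [ɡ].
/e/ stays [e].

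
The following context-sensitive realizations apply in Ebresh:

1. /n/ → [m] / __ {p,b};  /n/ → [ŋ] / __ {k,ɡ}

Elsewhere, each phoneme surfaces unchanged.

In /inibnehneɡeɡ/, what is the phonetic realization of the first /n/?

/n/ (between /i/ and /i/) fails the environment for rule 1, so it stays [n].

[n]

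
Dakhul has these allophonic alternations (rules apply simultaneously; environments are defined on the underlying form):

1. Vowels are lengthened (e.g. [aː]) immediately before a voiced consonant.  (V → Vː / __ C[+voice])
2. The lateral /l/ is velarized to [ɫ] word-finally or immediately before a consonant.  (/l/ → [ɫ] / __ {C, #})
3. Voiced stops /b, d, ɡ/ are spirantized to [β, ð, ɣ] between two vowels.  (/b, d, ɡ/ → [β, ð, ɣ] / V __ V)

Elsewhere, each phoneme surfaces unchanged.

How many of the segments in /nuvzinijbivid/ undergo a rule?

Segments that undergo a rule: /u/ → [uː] (rule 1); /i/ → [iː] (rule 1); /i/ → [iː] (rule 1); /i/ → [iː] (rule 1); /i/ → [iː] (rule 1).
All other segments surface unchanged.

5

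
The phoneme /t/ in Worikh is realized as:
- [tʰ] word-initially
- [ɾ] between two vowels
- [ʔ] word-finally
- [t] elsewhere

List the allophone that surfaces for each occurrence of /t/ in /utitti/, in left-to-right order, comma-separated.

Occurrence 1 (position 2): between two vowels → [ɾ].
Occurrence 2 (position 4): no conditioning environment matches → elsewhere allophone [t].
Occurrence 3 (position 5): no conditioning environment matches → elsewhere allophone [t].

[ɾ], [t], [t]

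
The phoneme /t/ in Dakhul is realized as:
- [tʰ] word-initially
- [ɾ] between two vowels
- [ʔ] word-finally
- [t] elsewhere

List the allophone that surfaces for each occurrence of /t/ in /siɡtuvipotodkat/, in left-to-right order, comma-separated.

[t], [ɾ], [ʔ]

Occurrence 1 (position 4): no conditioning environment matches → elsewhere allophone [t].
Occurrence 2 (position 10): between two vowels → [ɾ].
Occurrence 3 (position 15): word-finally → [ʔ].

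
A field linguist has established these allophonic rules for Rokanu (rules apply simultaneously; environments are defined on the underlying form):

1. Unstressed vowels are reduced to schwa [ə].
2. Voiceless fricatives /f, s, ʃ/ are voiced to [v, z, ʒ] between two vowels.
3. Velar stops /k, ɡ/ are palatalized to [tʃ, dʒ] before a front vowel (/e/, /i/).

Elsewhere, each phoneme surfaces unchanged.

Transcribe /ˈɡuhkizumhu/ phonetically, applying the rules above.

[ˈɡuhtʃəzəmhə]

/ɡ/ (word-initial) is in the target of rule 3 but the environment (before a front vowel) is not met → [ɡ].
/u/ (between /ɡ/ and /h/) is in the target of rule 1 but the environment (in an unstressed syllable) is not met → [u].
/h/ (between /u/ and /k/) is unaffected → [h].
/k/ (between /h/ and /i/) occurs before a front vowel → [tʃ] by rule 3.
/i/ meets the environment for rule 1 (in an unstressed syllable) → [ə].
/z/ (between /i/ and /u/): no rule targets it → [z].
/u/ (between /z/ and /m/): in an unstressed syllable, so rule 1 applies → [ə].
/m/ (between /u/ and /h/): no rule targets it → [m].
/h/ (between /m/ and /u/): no rule targets it → [h].
/u/ (word-final): in an unstressed syllable, so rule 1 applies → [ə].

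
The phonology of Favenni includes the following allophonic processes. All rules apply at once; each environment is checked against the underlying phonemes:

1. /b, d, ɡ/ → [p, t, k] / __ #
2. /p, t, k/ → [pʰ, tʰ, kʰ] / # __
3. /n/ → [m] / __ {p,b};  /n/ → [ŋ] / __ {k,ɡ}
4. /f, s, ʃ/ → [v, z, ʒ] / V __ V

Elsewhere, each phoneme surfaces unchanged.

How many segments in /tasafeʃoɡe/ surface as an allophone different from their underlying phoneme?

4

Segments that undergo a rule: /t/ → [tʰ] (rule 2); /s/ → [z] (rule 4); /f/ → [v] (rule 4); /ʃ/ → [ʒ] (rule 4).
All other segments surface unchanged.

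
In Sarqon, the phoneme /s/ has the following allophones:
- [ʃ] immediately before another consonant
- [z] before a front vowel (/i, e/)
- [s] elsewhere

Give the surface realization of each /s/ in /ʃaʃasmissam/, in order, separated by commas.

[ʃ], [ʃ], [s]

Occurrence 1 (position 5): immediately before another consonant → [ʃ].
Occurrence 2 (position 8): immediately before another consonant → [ʃ].
Occurrence 3 (position 9): no conditioning environment matches → elsewhere allophone [s].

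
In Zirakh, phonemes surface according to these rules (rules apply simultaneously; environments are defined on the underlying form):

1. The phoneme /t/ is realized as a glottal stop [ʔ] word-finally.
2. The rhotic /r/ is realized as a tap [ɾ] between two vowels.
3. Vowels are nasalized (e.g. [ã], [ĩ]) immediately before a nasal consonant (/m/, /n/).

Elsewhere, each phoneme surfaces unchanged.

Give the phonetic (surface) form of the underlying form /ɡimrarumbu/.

/i/ meets the environment for rule 3 (before a nasal consonant) → [ĩ].
/r/ (between /m/ and /a/): rule 2 targets it, but not between two vowels → unchanged [r].
/a/ (between /r/ and /r/) is in the target of rule 3 but the environment (before a nasal consonant) is not met → [a].
/r/ meets the environment for rule 2 (between two vowels) → [ɾ].
/u/ (between /r/ and /m/) occurs before a nasal consonant → [ũ] by rule 3.
/u/ (word-final): rule 3 targets it, but not before a nasal consonant → unchanged [u].

[ɡĩmraɾũmbu]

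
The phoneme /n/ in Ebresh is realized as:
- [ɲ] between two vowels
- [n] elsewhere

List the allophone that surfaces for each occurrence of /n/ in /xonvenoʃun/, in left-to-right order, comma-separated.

Occurrence 1 (position 3): no conditioning environment matches → elsewhere allophone [n].
Occurrence 2 (position 6): between two vowels → [ɲ].
Occurrence 3 (position 10): no conditioning environment matches → elsewhere allophone [n].

[n], [ɲ], [n]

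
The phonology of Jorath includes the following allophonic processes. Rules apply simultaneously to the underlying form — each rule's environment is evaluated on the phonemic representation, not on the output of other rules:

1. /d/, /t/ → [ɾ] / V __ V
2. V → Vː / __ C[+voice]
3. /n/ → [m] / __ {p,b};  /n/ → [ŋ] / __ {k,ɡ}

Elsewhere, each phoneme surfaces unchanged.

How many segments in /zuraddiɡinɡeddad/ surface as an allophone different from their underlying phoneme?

7

Segments that undergo a rule: /u/ → [uː] (rule 2); /a/ → [aː] (rule 2); /i/ → [iː] (rule 2); /i/ → [iː] (rule 2); /n/ → [ŋ] (rule 3); /e/ → [eː] (rule 2); /a/ → [aː] (rule 2).
All other segments surface unchanged.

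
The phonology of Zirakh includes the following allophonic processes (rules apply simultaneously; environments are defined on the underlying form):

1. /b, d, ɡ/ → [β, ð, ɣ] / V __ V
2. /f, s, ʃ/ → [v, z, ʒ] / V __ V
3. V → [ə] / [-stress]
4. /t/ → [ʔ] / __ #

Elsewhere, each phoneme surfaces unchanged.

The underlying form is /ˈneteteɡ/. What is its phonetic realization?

[ˈnetətəɡ]

/n/ (word-initial): no rule targets it → [n].
/e/ (between /n/ and /t/) fails the environment for rule 3, so it stays [e].
/t/ (between /e/ and /e/) is in the target of rule 4 but the environment (word-finally) is not met → [t].
/e/ (between /t/ and /t/) occurs in an unstressed syllable → [ə] by rule 3.
/t/ (between /e/ and /e/): rule 4 targets it, but not word-finally → unchanged [t].
/e/ (between /t/ and /ɡ/): in an unstressed syllable, so rule 3 applies → [ə].
/ɡ/ — word-final; rule 1 does not apply here → [ɡ].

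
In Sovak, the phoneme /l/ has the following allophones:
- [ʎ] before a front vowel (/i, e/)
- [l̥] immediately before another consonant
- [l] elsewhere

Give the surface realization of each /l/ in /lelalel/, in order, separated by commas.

[ʎ], [l], [ʎ], [l]

Occurrence 1 (position 1): before a front vowel (/i, e/) → [ʎ].
Occurrence 2 (position 3): no conditioning environment matches → elsewhere allophone [l].
Occurrence 3 (position 5): before a front vowel (/i, e/) → [ʎ].
Occurrence 4 (position 7): no conditioning environment matches → elsewhere allophone [l].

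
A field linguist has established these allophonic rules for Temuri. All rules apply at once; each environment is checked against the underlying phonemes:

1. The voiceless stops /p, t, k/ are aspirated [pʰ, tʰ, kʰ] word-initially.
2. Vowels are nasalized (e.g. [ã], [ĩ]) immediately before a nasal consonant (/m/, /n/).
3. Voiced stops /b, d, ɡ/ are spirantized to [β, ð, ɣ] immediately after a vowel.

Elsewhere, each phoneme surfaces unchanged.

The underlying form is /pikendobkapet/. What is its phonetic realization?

[pʰikẽndoβkapet]

/p/ meets the environment for rule 1 (word-initially) → [pʰ].
/i/ (between /p/ and /k/): rule 2 targets it, but not before a nasal consonant → unchanged [i].
/k/ — between /i/ and /e/; rule 1 does not apply here → [k].
/e/ (between /k/ and /n/) occurs before a nasal consonant → [ẽ] by rule 2.
/d/ — between /n/ and /o/; rule 3 does not apply here → [d].
/o/ (between /d/ and /b/) fails the environment for rule 2, so it stays [o].
/b/ meets the environment for rule 3 (immediately after a vowel) → [β].
/k/ (between /b/ and /a/) is in the target of rule 1 but the environment (word-initially) is not met → [k].
/a/ — between /k/ and /p/; rule 2 does not apply here → [a].
/p/ (between /a/ and /e/): rule 1 targets it, but not word-initially → unchanged [p].
/e/ (between /p/ and /t/) is in the target of rule 2 but the environment (before a nasal consonant) is not met → [e].
/t/ (word-final) is in the target of rule 1 but the environment (word-initially) is not met → [t].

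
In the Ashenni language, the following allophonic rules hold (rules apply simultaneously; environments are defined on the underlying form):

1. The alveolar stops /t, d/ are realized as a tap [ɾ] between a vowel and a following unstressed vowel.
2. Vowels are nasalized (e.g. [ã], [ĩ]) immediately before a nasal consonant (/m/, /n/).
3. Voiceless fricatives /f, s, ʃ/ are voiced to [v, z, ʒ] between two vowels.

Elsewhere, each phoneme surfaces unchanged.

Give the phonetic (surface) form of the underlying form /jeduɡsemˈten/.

/j/ stays [j].
/e/ (between /j/ and /d/): rule 2 targets it, but not before a nasal consonant → unchanged [e].
/d/ (between /e/ and /u/): between a vowel and a following unstressed vowel, so rule 1 applies → [ɾ].
/u/ — between /d/ and /ɡ/; rule 2 does not apply here → [u].
/ɡ/ — not in any rule's target class → [ɡ].
/s/ (between /ɡ/ and /e/): rule 3 targets it, but not between two vowels → unchanged [s].
/e/ (between /s/ and /m/) occurs before a nasal consonant → [ẽ] by rule 2.
/m/ (between /e/ and /t/): no rule targets it → [m].
/t/ — between /m/ and /e/; rule 1 does not apply here → [t].
/e/ (between /t/ and /n/) occurs before a nasal consonant → [ẽ] by rule 2.
/n/ (word-final): no rule targets it → [n].

[jeɾuɡsẽmˈtẽn]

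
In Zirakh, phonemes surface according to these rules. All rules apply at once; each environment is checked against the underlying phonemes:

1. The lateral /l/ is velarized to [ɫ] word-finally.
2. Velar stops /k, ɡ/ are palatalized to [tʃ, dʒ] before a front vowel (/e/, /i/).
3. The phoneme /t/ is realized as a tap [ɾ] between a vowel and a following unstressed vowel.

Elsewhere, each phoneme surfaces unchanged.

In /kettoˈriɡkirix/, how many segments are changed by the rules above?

2

Segments that undergo a rule: /k/ → [tʃ] (rule 2); /k/ → [tʃ] (rule 2).
All other segments surface unchanged.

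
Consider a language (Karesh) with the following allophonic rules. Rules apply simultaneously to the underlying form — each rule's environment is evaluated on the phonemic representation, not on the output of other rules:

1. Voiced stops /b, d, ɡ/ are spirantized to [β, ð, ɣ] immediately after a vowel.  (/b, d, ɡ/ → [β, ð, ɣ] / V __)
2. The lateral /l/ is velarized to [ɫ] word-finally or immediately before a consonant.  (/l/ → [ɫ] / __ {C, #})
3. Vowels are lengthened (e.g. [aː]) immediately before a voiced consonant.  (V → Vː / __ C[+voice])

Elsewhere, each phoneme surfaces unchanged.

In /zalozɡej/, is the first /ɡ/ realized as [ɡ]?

Yes

/ɡ/ — between /z/ and /e/; rule 1 does not apply here → [ɡ].
The actual realization is [ɡ], which matches [ɡ].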